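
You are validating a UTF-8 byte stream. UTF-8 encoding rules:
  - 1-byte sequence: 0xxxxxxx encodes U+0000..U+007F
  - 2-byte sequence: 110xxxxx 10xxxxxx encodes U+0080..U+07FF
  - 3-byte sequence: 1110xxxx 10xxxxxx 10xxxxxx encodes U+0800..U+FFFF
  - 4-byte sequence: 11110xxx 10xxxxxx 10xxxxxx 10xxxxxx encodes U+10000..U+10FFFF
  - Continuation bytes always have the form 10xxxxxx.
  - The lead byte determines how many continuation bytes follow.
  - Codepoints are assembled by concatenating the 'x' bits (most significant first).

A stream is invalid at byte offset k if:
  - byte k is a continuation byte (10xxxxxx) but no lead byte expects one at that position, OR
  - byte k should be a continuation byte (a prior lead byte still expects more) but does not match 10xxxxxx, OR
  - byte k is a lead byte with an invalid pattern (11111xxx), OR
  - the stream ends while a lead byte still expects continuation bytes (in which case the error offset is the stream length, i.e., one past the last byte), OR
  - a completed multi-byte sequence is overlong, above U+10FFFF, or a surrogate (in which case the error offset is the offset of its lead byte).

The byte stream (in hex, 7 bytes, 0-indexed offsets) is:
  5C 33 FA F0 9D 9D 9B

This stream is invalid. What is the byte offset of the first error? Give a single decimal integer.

Byte[0]=5C: 1-byte ASCII. cp=U+005C
Byte[1]=33: 1-byte ASCII. cp=U+0033
Byte[2]=FA: INVALID lead byte (not 0xxx/110x/1110/11110)

Answer: 2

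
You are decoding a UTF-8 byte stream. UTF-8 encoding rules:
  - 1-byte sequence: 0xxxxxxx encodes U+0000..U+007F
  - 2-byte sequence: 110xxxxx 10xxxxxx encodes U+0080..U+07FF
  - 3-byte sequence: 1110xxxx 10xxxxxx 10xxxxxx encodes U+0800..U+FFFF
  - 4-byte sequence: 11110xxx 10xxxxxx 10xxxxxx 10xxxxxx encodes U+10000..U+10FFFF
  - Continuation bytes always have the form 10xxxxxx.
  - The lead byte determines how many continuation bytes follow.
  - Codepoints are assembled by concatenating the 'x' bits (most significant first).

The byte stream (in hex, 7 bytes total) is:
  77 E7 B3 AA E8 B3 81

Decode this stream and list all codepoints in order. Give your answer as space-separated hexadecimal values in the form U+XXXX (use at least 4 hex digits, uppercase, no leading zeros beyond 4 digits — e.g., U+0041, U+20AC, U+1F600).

Byte[0]=77: 1-byte ASCII. cp=U+0077
Byte[1]=E7: 3-byte lead, need 2 cont bytes. acc=0x7
Byte[2]=B3: continuation. acc=(acc<<6)|0x33=0x1F3
Byte[3]=AA: continuation. acc=(acc<<6)|0x2A=0x7CEA
Completed: cp=U+7CEA (starts at byte 1)
Byte[4]=E8: 3-byte lead, need 2 cont bytes. acc=0x8
Byte[5]=B3: continuation. acc=(acc<<6)|0x33=0x233
Byte[6]=81: continuation. acc=(acc<<6)|0x01=0x8CC1
Completed: cp=U+8CC1 (starts at byte 4)

Answer: U+0077 U+7CEA U+8CC1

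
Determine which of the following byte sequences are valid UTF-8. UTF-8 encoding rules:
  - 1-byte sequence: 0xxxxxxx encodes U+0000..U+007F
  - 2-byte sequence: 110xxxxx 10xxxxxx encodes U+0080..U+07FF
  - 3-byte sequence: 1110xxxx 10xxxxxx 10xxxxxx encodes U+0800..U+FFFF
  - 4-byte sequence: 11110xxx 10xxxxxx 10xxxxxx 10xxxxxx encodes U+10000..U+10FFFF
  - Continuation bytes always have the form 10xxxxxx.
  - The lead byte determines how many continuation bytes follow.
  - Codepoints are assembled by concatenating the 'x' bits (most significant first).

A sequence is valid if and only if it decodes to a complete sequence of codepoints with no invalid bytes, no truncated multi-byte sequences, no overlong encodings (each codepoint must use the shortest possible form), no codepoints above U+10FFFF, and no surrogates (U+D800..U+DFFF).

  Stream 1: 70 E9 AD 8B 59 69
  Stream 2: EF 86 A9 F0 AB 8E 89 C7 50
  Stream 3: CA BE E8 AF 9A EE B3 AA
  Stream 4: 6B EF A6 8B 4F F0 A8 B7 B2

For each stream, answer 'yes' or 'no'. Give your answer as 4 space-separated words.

Answer: yes no yes yes

Derivation:
Stream 1: decodes cleanly. VALID
Stream 2: error at byte offset 8. INVALID
Stream 3: decodes cleanly. VALID
Stream 4: decodes cleanly. VALID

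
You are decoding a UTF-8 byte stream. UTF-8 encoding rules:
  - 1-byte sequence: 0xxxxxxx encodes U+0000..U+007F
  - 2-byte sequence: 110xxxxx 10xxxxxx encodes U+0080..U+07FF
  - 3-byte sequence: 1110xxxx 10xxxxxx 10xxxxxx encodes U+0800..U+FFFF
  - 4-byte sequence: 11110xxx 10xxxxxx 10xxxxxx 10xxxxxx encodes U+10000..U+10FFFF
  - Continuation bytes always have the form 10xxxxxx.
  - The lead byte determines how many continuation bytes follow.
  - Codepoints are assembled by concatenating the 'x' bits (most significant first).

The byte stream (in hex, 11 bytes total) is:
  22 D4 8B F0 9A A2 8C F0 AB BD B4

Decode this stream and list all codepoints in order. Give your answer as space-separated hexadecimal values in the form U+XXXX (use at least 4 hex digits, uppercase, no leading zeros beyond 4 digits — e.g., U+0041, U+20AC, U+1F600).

Answer: U+0022 U+050B U+1A88C U+2BF74

Derivation:
Byte[0]=22: 1-byte ASCII. cp=U+0022
Byte[1]=D4: 2-byte lead, need 1 cont bytes. acc=0x14
Byte[2]=8B: continuation. acc=(acc<<6)|0x0B=0x50B
Completed: cp=U+050B (starts at byte 1)
Byte[3]=F0: 4-byte lead, need 3 cont bytes. acc=0x0
Byte[4]=9A: continuation. acc=(acc<<6)|0x1A=0x1A
Byte[5]=A2: continuation. acc=(acc<<6)|0x22=0x6A2
Byte[6]=8C: continuation. acc=(acc<<6)|0x0C=0x1A88C
Completed: cp=U+1A88C (starts at byte 3)
Byte[7]=F0: 4-byte lead, need 3 cont bytes. acc=0x0
Byte[8]=AB: continuation. acc=(acc<<6)|0x2B=0x2B
Byte[9]=BD: continuation. acc=(acc<<6)|0x3D=0xAFD
Byte[10]=B4: continuation. acc=(acc<<6)|0x34=0x2BF74
Completed: cp=U+2BF74 (starts at byte 7)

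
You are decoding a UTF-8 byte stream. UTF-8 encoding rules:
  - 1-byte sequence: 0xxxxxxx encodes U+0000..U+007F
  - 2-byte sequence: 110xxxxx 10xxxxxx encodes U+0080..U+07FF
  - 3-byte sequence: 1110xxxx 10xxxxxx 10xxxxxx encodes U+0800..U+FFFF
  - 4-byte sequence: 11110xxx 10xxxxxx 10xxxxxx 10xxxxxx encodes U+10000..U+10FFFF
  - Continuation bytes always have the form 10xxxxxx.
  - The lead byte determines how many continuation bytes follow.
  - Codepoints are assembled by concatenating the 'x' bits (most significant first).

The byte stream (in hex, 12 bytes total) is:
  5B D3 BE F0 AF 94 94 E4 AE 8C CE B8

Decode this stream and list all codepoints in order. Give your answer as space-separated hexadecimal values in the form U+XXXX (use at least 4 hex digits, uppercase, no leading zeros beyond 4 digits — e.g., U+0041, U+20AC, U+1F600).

Byte[0]=5B: 1-byte ASCII. cp=U+005B
Byte[1]=D3: 2-byte lead, need 1 cont bytes. acc=0x13
Byte[2]=BE: continuation. acc=(acc<<6)|0x3E=0x4FE
Completed: cp=U+04FE (starts at byte 1)
Byte[3]=F0: 4-byte lead, need 3 cont bytes. acc=0x0
Byte[4]=AF: continuation. acc=(acc<<6)|0x2F=0x2F
Byte[5]=94: continuation. acc=(acc<<6)|0x14=0xBD4
Byte[6]=94: continuation. acc=(acc<<6)|0x14=0x2F514
Completed: cp=U+2F514 (starts at byte 3)
Byte[7]=E4: 3-byte lead, need 2 cont bytes. acc=0x4
Byte[8]=AE: continuation. acc=(acc<<6)|0x2E=0x12E
Byte[9]=8C: continuation. acc=(acc<<6)|0x0C=0x4B8C
Completed: cp=U+4B8C (starts at byte 7)
Byte[10]=CE: 2-byte lead, need 1 cont bytes. acc=0xE
Byte[11]=B8: continuation. acc=(acc<<6)|0x38=0x3B8
Completed: cp=U+03B8 (starts at byte 10)

Answer: U+005B U+04FE U+2F514 U+4B8C U+03B8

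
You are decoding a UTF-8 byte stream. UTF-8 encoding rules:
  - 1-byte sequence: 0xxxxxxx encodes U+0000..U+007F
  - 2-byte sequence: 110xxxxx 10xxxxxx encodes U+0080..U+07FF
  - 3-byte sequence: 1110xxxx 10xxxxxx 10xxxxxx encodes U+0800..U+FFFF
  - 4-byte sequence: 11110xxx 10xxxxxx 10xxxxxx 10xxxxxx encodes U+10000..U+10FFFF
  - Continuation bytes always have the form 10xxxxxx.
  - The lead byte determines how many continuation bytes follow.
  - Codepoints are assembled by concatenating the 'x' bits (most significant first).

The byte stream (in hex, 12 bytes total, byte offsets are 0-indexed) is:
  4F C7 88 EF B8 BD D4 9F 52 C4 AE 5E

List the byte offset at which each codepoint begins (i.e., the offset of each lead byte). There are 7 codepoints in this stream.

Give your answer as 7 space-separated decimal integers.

Answer: 0 1 3 6 8 9 11

Derivation:
Byte[0]=4F: 1-byte ASCII. cp=U+004F
Byte[1]=C7: 2-byte lead, need 1 cont bytes. acc=0x7
Byte[2]=88: continuation. acc=(acc<<6)|0x08=0x1C8
Completed: cp=U+01C8 (starts at byte 1)
Byte[3]=EF: 3-byte lead, need 2 cont bytes. acc=0xF
Byte[4]=B8: continuation. acc=(acc<<6)|0x38=0x3F8
Byte[5]=BD: continuation. acc=(acc<<6)|0x3D=0xFE3D
Completed: cp=U+FE3D (starts at byte 3)
Byte[6]=D4: 2-byte lead, need 1 cont bytes. acc=0x14
Byte[7]=9F: continuation. acc=(acc<<6)|0x1F=0x51F
Completed: cp=U+051F (starts at byte 6)
Byte[8]=52: 1-byte ASCII. cp=U+0052
Byte[9]=C4: 2-byte lead, need 1 cont bytes. acc=0x4
Byte[10]=AE: continuation. acc=(acc<<6)|0x2E=0x12E
Completed: cp=U+012E (starts at byte 9)
Byte[11]=5E: 1-byte ASCII. cp=U+005E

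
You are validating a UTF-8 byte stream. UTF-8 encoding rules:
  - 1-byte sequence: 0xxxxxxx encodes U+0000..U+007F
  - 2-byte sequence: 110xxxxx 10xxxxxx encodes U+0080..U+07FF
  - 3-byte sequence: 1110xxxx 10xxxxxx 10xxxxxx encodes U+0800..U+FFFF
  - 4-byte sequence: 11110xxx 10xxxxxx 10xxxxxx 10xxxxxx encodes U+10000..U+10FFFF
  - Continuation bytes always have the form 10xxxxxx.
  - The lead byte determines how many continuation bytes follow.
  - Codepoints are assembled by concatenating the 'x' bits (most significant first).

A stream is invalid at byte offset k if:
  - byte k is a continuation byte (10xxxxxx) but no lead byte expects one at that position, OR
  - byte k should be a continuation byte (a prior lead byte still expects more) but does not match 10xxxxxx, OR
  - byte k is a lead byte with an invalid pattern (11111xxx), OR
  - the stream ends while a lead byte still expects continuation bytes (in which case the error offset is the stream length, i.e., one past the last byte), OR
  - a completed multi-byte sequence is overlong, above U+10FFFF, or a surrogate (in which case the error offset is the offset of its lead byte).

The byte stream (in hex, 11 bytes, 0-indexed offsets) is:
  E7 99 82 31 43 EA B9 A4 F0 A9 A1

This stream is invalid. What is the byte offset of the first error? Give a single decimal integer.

Answer: 11

Derivation:
Byte[0]=E7: 3-byte lead, need 2 cont bytes. acc=0x7
Byte[1]=99: continuation. acc=(acc<<6)|0x19=0x1D9
Byte[2]=82: continuation. acc=(acc<<6)|0x02=0x7642
Completed: cp=U+7642 (starts at byte 0)
Byte[3]=31: 1-byte ASCII. cp=U+0031
Byte[4]=43: 1-byte ASCII. cp=U+0043
Byte[5]=EA: 3-byte lead, need 2 cont bytes. acc=0xA
Byte[6]=B9: continuation. acc=(acc<<6)|0x39=0x2B9
Byte[7]=A4: continuation. acc=(acc<<6)|0x24=0xAE64
Completed: cp=U+AE64 (starts at byte 5)
Byte[8]=F0: 4-byte lead, need 3 cont bytes. acc=0x0
Byte[9]=A9: continuation. acc=(acc<<6)|0x29=0x29
Byte[10]=A1: continuation. acc=(acc<<6)|0x21=0xA61
Byte[11]: stream ended, expected continuation. INVALID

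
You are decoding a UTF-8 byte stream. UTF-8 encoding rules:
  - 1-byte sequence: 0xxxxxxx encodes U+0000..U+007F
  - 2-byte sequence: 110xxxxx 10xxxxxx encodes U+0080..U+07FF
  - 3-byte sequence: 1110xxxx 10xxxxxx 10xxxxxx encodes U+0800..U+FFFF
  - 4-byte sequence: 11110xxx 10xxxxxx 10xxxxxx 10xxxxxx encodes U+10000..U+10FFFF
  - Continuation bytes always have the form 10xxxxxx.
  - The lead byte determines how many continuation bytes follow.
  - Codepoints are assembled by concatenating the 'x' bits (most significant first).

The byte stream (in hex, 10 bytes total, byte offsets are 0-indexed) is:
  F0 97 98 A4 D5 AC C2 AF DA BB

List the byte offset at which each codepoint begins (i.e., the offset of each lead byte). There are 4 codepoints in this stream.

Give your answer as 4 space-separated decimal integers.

Byte[0]=F0: 4-byte lead, need 3 cont bytes. acc=0x0
Byte[1]=97: continuation. acc=(acc<<6)|0x17=0x17
Byte[2]=98: continuation. acc=(acc<<6)|0x18=0x5D8
Byte[3]=A4: continuation. acc=(acc<<6)|0x24=0x17624
Completed: cp=U+17624 (starts at byte 0)
Byte[4]=D5: 2-byte lead, need 1 cont bytes. acc=0x15
Byte[5]=AC: continuation. acc=(acc<<6)|0x2C=0x56C
Completed: cp=U+056C (starts at byte 4)
Byte[6]=C2: 2-byte lead, need 1 cont bytes. acc=0x2
Byte[7]=AF: continuation. acc=(acc<<6)|0x2F=0xAF
Completed: cp=U+00AF (starts at byte 6)
Byte[8]=DA: 2-byte lead, need 1 cont bytes. acc=0x1A
Byte[9]=BB: continuation. acc=(acc<<6)|0x3B=0x6BB
Completed: cp=U+06BB (starts at byte 8)

Answer: 0 4 6 8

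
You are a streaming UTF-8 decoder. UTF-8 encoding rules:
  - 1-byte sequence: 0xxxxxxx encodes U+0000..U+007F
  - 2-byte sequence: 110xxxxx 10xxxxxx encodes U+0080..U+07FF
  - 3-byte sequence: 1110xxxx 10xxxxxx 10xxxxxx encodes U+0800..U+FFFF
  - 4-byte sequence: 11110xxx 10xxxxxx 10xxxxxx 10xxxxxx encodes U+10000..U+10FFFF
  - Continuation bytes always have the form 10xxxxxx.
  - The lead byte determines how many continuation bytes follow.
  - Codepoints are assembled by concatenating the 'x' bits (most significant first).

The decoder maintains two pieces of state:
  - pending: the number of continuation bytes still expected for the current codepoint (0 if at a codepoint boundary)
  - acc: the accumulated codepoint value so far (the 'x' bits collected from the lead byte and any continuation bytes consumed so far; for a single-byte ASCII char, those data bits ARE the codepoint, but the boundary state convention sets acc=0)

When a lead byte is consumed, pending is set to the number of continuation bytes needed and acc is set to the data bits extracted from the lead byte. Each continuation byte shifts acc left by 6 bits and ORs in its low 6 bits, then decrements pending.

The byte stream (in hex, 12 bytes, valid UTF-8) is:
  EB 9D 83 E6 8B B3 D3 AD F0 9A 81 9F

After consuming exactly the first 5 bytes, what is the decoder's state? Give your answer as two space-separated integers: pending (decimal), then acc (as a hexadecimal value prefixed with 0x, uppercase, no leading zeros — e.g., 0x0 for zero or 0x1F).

Answer: 1 0x18B

Derivation:
Byte[0]=EB: 3-byte lead. pending=2, acc=0xB
Byte[1]=9D: continuation. acc=(acc<<6)|0x1D=0x2DD, pending=1
Byte[2]=83: continuation. acc=(acc<<6)|0x03=0xB743, pending=0
Byte[3]=E6: 3-byte lead. pending=2, acc=0x6
Byte[4]=8B: continuation. acc=(acc<<6)|0x0B=0x18B, pending=1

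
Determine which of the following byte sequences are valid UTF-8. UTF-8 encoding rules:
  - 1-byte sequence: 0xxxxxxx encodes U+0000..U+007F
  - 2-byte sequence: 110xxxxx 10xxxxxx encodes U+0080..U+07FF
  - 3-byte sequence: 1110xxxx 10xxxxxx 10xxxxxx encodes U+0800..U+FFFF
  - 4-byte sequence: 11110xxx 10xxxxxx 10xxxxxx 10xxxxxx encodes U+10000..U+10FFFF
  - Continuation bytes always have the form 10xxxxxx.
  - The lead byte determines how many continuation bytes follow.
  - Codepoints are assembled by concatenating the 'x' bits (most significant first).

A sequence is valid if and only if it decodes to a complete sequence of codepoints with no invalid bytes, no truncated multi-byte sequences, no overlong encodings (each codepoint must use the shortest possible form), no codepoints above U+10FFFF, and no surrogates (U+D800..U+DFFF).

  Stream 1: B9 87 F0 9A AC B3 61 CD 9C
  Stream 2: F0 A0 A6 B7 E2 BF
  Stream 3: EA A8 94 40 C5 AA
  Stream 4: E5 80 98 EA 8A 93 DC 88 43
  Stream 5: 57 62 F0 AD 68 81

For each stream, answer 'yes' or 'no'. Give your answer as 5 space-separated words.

Stream 1: error at byte offset 0. INVALID
Stream 2: error at byte offset 6. INVALID
Stream 3: decodes cleanly. VALID
Stream 4: decodes cleanly. VALID
Stream 5: error at byte offset 4. INVALID

Answer: no no yes yes no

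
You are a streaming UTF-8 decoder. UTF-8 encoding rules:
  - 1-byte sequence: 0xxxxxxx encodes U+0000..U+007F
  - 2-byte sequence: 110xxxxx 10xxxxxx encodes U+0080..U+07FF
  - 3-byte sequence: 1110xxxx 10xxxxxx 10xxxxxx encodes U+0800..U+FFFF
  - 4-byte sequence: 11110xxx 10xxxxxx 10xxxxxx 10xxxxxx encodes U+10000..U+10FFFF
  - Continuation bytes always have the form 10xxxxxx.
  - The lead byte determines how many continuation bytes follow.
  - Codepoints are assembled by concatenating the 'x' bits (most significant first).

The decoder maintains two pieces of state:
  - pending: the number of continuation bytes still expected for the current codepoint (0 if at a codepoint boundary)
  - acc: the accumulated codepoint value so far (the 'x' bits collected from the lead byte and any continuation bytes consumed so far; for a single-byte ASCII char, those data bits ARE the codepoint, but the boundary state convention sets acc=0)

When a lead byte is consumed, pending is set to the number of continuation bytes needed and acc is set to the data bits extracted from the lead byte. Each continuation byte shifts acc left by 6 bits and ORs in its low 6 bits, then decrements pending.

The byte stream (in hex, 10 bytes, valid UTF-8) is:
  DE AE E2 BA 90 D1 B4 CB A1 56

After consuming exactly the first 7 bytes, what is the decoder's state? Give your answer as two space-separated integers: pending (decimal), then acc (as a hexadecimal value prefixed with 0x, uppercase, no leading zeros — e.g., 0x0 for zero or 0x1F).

Byte[0]=DE: 2-byte lead. pending=1, acc=0x1E
Byte[1]=AE: continuation. acc=(acc<<6)|0x2E=0x7AE, pending=0
Byte[2]=E2: 3-byte lead. pending=2, acc=0x2
Byte[3]=BA: continuation. acc=(acc<<6)|0x3A=0xBA, pending=1
Byte[4]=90: continuation. acc=(acc<<6)|0x10=0x2E90, pending=0
Byte[5]=D1: 2-byte lead. pending=1, acc=0x11
Byte[6]=B4: continuation. acc=(acc<<6)|0x34=0x474, pending=0

Answer: 0 0x474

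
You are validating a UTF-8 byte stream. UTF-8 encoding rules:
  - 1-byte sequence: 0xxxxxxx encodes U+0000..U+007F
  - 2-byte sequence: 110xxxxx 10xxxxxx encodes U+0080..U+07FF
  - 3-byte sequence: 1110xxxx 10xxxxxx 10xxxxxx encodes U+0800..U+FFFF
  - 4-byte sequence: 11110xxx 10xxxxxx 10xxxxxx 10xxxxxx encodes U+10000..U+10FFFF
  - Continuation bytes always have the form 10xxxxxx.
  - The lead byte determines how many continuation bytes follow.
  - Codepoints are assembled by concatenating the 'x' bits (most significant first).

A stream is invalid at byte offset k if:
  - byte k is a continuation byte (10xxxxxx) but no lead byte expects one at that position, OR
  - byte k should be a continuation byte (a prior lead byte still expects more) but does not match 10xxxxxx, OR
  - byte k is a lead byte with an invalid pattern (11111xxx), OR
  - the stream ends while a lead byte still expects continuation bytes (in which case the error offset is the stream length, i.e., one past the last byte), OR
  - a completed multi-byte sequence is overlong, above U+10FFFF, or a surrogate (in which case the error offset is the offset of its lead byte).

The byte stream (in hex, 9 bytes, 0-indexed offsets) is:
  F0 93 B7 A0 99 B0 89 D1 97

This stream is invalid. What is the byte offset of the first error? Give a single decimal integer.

Answer: 4

Derivation:
Byte[0]=F0: 4-byte lead, need 3 cont bytes. acc=0x0
Byte[1]=93: continuation. acc=(acc<<6)|0x13=0x13
Byte[2]=B7: continuation. acc=(acc<<6)|0x37=0x4F7
Byte[3]=A0: continuation. acc=(acc<<6)|0x20=0x13DE0
Completed: cp=U+13DE0 (starts at byte 0)
Byte[4]=99: INVALID lead byte (not 0xxx/110x/1110/11110)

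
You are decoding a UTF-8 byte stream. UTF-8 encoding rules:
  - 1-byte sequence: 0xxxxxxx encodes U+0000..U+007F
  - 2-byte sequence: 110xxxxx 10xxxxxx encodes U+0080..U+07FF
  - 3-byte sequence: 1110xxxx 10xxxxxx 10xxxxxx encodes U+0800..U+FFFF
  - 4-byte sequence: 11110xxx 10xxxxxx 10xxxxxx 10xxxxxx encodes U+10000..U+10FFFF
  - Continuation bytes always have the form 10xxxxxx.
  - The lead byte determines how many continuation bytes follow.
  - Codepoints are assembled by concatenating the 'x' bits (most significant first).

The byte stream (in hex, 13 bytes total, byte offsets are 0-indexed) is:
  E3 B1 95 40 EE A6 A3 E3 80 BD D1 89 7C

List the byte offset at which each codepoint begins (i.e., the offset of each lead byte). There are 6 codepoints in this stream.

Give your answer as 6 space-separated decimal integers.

Byte[0]=E3: 3-byte lead, need 2 cont bytes. acc=0x3
Byte[1]=B1: continuation. acc=(acc<<6)|0x31=0xF1
Byte[2]=95: continuation. acc=(acc<<6)|0x15=0x3C55
Completed: cp=U+3C55 (starts at byte 0)
Byte[3]=40: 1-byte ASCII. cp=U+0040
Byte[4]=EE: 3-byte lead, need 2 cont bytes. acc=0xE
Byte[5]=A6: continuation. acc=(acc<<6)|0x26=0x3A6
Byte[6]=A3: continuation. acc=(acc<<6)|0x23=0xE9A3
Completed: cp=U+E9A3 (starts at byte 4)
Byte[7]=E3: 3-byte lead, need 2 cont bytes. acc=0x3
Byte[8]=80: continuation. acc=(acc<<6)|0x00=0xC0
Byte[9]=BD: continuation. acc=(acc<<6)|0x3D=0x303D
Completed: cp=U+303D (starts at byte 7)
Byte[10]=D1: 2-byte lead, need 1 cont bytes. acc=0x11
Byte[11]=89: continuation. acc=(acc<<6)|0x09=0x449
Completed: cp=U+0449 (starts at byte 10)
Byte[12]=7C: 1-byte ASCII. cp=U+007C

Answer: 0 3 4 7 10 12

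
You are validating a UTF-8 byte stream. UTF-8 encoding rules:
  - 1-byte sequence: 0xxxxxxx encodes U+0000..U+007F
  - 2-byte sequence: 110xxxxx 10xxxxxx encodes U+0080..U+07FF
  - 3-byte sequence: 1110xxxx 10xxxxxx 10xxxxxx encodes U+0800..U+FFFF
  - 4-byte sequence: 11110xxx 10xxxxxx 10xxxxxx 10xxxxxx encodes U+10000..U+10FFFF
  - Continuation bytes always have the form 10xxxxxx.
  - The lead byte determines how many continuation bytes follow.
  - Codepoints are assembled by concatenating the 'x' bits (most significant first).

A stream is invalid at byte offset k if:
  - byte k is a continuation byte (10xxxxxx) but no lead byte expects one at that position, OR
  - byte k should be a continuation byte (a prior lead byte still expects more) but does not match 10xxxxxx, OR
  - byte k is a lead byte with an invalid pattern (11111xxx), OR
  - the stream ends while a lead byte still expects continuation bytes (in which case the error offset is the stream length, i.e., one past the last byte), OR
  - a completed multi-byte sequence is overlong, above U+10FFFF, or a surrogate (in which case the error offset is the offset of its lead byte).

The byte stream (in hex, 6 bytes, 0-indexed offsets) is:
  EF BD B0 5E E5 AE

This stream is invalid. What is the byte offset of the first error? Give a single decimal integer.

Byte[0]=EF: 3-byte lead, need 2 cont bytes. acc=0xF
Byte[1]=BD: continuation. acc=(acc<<6)|0x3D=0x3FD
Byte[2]=B0: continuation. acc=(acc<<6)|0x30=0xFF70
Completed: cp=U+FF70 (starts at byte 0)
Byte[3]=5E: 1-byte ASCII. cp=U+005E
Byte[4]=E5: 3-byte lead, need 2 cont bytes. acc=0x5
Byte[5]=AE: continuation. acc=(acc<<6)|0x2E=0x16E
Byte[6]: stream ended, expected continuation. INVALID

Answer: 6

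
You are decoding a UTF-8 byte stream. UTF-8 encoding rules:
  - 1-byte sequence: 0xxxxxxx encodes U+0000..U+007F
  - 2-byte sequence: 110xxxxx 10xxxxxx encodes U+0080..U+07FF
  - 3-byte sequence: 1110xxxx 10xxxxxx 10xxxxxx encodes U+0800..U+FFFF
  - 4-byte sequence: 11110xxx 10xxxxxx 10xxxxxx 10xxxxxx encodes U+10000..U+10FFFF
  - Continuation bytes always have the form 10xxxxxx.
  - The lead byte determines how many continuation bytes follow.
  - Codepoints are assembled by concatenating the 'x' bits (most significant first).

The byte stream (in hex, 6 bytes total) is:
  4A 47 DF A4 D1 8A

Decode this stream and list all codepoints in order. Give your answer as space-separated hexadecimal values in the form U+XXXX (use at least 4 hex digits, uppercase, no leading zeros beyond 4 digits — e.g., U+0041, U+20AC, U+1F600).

Answer: U+004A U+0047 U+07E4 U+044A

Derivation:
Byte[0]=4A: 1-byte ASCII. cp=U+004A
Byte[1]=47: 1-byte ASCII. cp=U+0047
Byte[2]=DF: 2-byte lead, need 1 cont bytes. acc=0x1F
Byte[3]=A4: continuation. acc=(acc<<6)|0x24=0x7E4
Completed: cp=U+07E4 (starts at byte 2)
Byte[4]=D1: 2-byte lead, need 1 cont bytes. acc=0x11
Byte[5]=8A: continuation. acc=(acc<<6)|0x0A=0x44A
Completed: cp=U+044A (starts at byte 4)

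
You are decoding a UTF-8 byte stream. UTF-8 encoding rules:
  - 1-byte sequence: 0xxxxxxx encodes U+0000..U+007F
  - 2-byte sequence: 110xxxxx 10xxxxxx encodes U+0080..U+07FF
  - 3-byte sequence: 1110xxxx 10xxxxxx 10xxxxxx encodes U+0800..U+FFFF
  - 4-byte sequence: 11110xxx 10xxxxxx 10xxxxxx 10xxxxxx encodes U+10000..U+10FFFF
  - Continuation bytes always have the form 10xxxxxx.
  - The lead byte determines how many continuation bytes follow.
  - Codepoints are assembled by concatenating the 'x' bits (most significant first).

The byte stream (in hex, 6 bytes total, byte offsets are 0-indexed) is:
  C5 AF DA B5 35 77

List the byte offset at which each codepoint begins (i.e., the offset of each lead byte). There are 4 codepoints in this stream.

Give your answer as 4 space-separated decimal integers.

Byte[0]=C5: 2-byte lead, need 1 cont bytes. acc=0x5
Byte[1]=AF: continuation. acc=(acc<<6)|0x2F=0x16F
Completed: cp=U+016F (starts at byte 0)
Byte[2]=DA: 2-byte lead, need 1 cont bytes. acc=0x1A
Byte[3]=B5: continuation. acc=(acc<<6)|0x35=0x6B5
Completed: cp=U+06B5 (starts at byte 2)
Byte[4]=35: 1-byte ASCII. cp=U+0035
Byte[5]=77: 1-byte ASCII. cp=U+0077

Answer: 0 2 4 5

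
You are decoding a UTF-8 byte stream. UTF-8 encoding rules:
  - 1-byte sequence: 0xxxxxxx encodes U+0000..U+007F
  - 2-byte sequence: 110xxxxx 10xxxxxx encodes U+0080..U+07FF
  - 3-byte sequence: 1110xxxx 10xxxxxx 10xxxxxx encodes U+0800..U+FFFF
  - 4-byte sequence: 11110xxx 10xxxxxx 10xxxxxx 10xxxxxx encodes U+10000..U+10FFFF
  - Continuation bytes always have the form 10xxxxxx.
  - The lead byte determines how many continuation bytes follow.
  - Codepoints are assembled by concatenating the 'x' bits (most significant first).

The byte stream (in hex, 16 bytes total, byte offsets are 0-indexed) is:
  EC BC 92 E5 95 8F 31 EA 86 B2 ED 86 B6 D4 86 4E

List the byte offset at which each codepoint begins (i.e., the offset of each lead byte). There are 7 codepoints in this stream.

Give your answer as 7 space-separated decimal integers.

Answer: 0 3 6 7 10 13 15

Derivation:
Byte[0]=EC: 3-byte lead, need 2 cont bytes. acc=0xC
Byte[1]=BC: continuation. acc=(acc<<6)|0x3C=0x33C
Byte[2]=92: continuation. acc=(acc<<6)|0x12=0xCF12
Completed: cp=U+CF12 (starts at byte 0)
Byte[3]=E5: 3-byte lead, need 2 cont bytes. acc=0x5
Byte[4]=95: continuation. acc=(acc<<6)|0x15=0x155
Byte[5]=8F: continuation. acc=(acc<<6)|0x0F=0x554F
Completed: cp=U+554F (starts at byte 3)
Byte[6]=31: 1-byte ASCII. cp=U+0031
Byte[7]=EA: 3-byte lead, need 2 cont bytes. acc=0xA
Byte[8]=86: continuation. acc=(acc<<6)|0x06=0x286
Byte[9]=B2: continuation. acc=(acc<<6)|0x32=0xA1B2
Completed: cp=U+A1B2 (starts at byte 7)
Byte[10]=ED: 3-byte lead, need 2 cont bytes. acc=0xD
Byte[11]=86: continuation. acc=(acc<<6)|0x06=0x346
Byte[12]=B6: continuation. acc=(acc<<6)|0x36=0xD1B6
Completed: cp=U+D1B6 (starts at byte 10)
Byte[13]=D4: 2-byte lead, need 1 cont bytes. acc=0x14
Byte[14]=86: continuation. acc=(acc<<6)|0x06=0x506
Completed: cp=U+0506 (starts at byte 13)
Byte[15]=4E: 1-byte ASCII. cp=U+004E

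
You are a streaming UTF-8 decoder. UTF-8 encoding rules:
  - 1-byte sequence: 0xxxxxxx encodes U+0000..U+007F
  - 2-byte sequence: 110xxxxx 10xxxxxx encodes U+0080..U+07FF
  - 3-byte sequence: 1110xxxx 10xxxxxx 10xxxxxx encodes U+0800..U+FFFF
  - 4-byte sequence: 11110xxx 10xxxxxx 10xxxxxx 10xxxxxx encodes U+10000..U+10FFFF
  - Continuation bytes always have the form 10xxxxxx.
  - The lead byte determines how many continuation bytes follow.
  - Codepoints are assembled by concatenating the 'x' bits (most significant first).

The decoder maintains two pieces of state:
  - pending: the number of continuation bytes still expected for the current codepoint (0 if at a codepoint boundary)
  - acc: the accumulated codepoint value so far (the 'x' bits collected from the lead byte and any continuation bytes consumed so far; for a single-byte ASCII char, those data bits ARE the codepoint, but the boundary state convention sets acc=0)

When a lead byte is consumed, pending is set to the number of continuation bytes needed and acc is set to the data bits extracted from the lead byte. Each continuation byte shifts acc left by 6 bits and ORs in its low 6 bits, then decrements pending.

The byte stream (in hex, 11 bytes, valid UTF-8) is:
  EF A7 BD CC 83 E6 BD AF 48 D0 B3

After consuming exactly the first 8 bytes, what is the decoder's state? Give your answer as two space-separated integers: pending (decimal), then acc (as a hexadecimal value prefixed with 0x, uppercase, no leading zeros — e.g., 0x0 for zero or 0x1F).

Byte[0]=EF: 3-byte lead. pending=2, acc=0xF
Byte[1]=A7: continuation. acc=(acc<<6)|0x27=0x3E7, pending=1
Byte[2]=BD: continuation. acc=(acc<<6)|0x3D=0xF9FD, pending=0
Byte[3]=CC: 2-byte lead. pending=1, acc=0xC
Byte[4]=83: continuation. acc=(acc<<6)|0x03=0x303, pending=0
Byte[5]=E6: 3-byte lead. pending=2, acc=0x6
Byte[6]=BD: continuation. acc=(acc<<6)|0x3D=0x1BD, pending=1
Byte[7]=AF: continuation. acc=(acc<<6)|0x2F=0x6F6F, pending=0

Answer: 0 0x6F6F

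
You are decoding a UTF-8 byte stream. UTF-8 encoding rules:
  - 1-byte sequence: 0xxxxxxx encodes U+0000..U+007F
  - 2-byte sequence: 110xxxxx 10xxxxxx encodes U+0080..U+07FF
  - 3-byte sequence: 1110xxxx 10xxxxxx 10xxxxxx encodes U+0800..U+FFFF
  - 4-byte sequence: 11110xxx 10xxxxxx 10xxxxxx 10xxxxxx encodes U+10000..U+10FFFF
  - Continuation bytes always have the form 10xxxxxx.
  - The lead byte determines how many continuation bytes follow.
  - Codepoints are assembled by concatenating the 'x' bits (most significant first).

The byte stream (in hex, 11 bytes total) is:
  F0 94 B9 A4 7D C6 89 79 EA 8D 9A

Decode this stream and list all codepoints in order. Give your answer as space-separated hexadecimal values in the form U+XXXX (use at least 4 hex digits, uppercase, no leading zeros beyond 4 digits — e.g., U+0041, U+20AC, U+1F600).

Answer: U+14E64 U+007D U+0189 U+0079 U+A35A

Derivation:
Byte[0]=F0: 4-byte lead, need 3 cont bytes. acc=0x0
Byte[1]=94: continuation. acc=(acc<<6)|0x14=0x14
Byte[2]=B9: continuation. acc=(acc<<6)|0x39=0x539
Byte[3]=A4: continuation. acc=(acc<<6)|0x24=0x14E64
Completed: cp=U+14E64 (starts at byte 0)
Byte[4]=7D: 1-byte ASCII. cp=U+007D
Byte[5]=C6: 2-byte lead, need 1 cont bytes. acc=0x6
Byte[6]=89: continuation. acc=(acc<<6)|0x09=0x189
Completed: cp=U+0189 (starts at byte 5)
Byte[7]=79: 1-byte ASCII. cp=U+0079
Byte[8]=EA: 3-byte lead, need 2 cont bytes. acc=0xA
Byte[9]=8D: continuation. acc=(acc<<6)|0x0D=0x28D
Byte[10]=9A: continuation. acc=(acc<<6)|0x1A=0xA35A
Completed: cp=U+A35A (starts at byte 8)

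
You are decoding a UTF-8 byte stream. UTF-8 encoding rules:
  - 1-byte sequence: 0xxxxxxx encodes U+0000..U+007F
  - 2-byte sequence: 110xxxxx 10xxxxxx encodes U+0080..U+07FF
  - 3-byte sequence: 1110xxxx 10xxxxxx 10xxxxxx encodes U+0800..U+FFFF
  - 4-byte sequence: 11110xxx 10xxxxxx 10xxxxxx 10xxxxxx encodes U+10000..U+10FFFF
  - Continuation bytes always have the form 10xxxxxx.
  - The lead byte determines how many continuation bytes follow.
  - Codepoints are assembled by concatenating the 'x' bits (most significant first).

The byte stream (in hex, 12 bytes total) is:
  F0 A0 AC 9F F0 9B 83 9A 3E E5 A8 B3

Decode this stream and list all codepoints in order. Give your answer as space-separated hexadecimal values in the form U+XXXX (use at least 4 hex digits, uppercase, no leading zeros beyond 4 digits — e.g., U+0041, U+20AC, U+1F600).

Byte[0]=F0: 4-byte lead, need 3 cont bytes. acc=0x0
Byte[1]=A0: continuation. acc=(acc<<6)|0x20=0x20
Byte[2]=AC: continuation. acc=(acc<<6)|0x2C=0x82C
Byte[3]=9F: continuation. acc=(acc<<6)|0x1F=0x20B1F
Completed: cp=U+20B1F (starts at byte 0)
Byte[4]=F0: 4-byte lead, need 3 cont bytes. acc=0x0
Byte[5]=9B: continuation. acc=(acc<<6)|0x1B=0x1B
Byte[6]=83: continuation. acc=(acc<<6)|0x03=0x6C3
Byte[7]=9A: continuation. acc=(acc<<6)|0x1A=0x1B0DA
Completed: cp=U+1B0DA (starts at byte 4)
Byte[8]=3E: 1-byte ASCII. cp=U+003E
Byte[9]=E5: 3-byte lead, need 2 cont bytes. acc=0x5
Byte[10]=A8: continuation. acc=(acc<<6)|0x28=0x168
Byte[11]=B3: continuation. acc=(acc<<6)|0x33=0x5A33
Completed: cp=U+5A33 (starts at byte 9)

Answer: U+20B1F U+1B0DA U+003E U+5A33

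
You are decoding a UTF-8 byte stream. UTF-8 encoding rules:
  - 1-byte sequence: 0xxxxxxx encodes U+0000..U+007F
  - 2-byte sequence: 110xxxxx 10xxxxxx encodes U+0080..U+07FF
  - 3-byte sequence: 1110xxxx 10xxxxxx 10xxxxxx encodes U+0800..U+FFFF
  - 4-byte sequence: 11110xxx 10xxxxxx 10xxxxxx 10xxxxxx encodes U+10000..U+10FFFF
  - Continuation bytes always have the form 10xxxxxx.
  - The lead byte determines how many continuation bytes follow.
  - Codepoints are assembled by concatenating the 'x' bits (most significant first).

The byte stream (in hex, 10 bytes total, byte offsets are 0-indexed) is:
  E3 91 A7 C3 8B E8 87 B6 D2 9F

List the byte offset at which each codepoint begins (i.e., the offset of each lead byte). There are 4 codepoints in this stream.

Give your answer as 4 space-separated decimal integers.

Answer: 0 3 5 8

Derivation:
Byte[0]=E3: 3-byte lead, need 2 cont bytes. acc=0x3
Byte[1]=91: continuation. acc=(acc<<6)|0x11=0xD1
Byte[2]=A7: continuation. acc=(acc<<6)|0x27=0x3467
Completed: cp=U+3467 (starts at byte 0)
Byte[3]=C3: 2-byte lead, need 1 cont bytes. acc=0x3
Byte[4]=8B: continuation. acc=(acc<<6)|0x0B=0xCB
Completed: cp=U+00CB (starts at byte 3)
Byte[5]=E8: 3-byte lead, need 2 cont bytes. acc=0x8
Byte[6]=87: continuation. acc=(acc<<6)|0x07=0x207
Byte[7]=B6: continuation. acc=(acc<<6)|0x36=0x81F6
Completed: cp=U+81F6 (starts at byte 5)
Byte[8]=D2: 2-byte lead, need 1 cont bytes. acc=0x12
Byte[9]=9F: continuation. acc=(acc<<6)|0x1F=0x49F
Completed: cp=U+049F (starts at byte 8)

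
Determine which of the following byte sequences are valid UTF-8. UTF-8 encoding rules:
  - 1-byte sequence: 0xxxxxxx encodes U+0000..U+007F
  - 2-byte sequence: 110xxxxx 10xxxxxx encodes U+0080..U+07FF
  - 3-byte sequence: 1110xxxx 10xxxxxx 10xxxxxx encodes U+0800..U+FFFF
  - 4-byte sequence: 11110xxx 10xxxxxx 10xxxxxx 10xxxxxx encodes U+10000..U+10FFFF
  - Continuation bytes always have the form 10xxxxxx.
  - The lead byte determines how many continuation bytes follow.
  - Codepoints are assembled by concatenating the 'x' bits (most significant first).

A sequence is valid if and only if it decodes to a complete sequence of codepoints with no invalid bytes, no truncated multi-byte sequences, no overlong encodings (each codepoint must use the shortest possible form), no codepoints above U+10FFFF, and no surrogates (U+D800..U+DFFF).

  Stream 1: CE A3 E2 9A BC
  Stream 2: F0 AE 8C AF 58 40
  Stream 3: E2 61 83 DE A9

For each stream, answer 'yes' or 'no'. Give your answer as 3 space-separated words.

Answer: yes yes no

Derivation:
Stream 1: decodes cleanly. VALID
Stream 2: decodes cleanly. VALID
Stream 3: error at byte offset 1. INVALID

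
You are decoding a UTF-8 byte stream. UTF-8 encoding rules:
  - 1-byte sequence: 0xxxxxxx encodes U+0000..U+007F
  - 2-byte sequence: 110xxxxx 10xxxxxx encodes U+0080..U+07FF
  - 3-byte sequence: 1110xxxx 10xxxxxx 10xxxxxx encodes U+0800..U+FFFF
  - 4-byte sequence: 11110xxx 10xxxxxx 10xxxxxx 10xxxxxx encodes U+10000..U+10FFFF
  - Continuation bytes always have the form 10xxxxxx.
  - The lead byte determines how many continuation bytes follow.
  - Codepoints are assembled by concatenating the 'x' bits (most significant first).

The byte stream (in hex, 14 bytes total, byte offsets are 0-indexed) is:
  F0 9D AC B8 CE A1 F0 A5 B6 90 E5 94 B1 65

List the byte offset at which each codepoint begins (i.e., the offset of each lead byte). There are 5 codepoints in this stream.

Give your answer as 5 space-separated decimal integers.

Answer: 0 4 6 10 13

Derivation:
Byte[0]=F0: 4-byte lead, need 3 cont bytes. acc=0x0
Byte[1]=9D: continuation. acc=(acc<<6)|0x1D=0x1D
Byte[2]=AC: continuation. acc=(acc<<6)|0x2C=0x76C
Byte[3]=B8: continuation. acc=(acc<<6)|0x38=0x1DB38
Completed: cp=U+1DB38 (starts at byte 0)
Byte[4]=CE: 2-byte lead, need 1 cont bytes. acc=0xE
Byte[5]=A1: continuation. acc=(acc<<6)|0x21=0x3A1
Completed: cp=U+03A1 (starts at byte 4)
Byte[6]=F0: 4-byte lead, need 3 cont bytes. acc=0x0
Byte[7]=A5: continuation. acc=(acc<<6)|0x25=0x25
Byte[8]=B6: continuation. acc=(acc<<6)|0x36=0x976
Byte[9]=90: continuation. acc=(acc<<6)|0x10=0x25D90
Completed: cp=U+25D90 (starts at byte 6)
Byte[10]=E5: 3-byte lead, need 2 cont bytes. acc=0x5
Byte[11]=94: continuation. acc=(acc<<6)|0x14=0x154
Byte[12]=B1: continuation. acc=(acc<<6)|0x31=0x5531
Completed: cp=U+5531 (starts at byte 10)
Byte[13]=65: 1-byte ASCII. cp=U+0065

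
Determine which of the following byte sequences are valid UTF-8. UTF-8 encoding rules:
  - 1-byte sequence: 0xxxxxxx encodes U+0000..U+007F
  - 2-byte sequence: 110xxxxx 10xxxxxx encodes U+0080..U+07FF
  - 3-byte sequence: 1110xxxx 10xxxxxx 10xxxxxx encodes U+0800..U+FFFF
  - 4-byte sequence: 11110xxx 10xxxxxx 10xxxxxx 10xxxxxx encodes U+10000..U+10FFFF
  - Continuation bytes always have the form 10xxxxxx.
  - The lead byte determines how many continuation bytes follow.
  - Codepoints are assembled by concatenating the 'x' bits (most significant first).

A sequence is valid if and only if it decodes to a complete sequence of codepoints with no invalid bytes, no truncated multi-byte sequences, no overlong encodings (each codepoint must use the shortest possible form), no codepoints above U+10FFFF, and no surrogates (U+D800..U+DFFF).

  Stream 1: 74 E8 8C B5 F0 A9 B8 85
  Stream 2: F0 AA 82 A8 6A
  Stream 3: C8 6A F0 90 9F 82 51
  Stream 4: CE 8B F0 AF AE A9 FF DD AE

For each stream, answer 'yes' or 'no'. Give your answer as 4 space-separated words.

Stream 1: decodes cleanly. VALID
Stream 2: decodes cleanly. VALID
Stream 3: error at byte offset 1. INVALID
Stream 4: error at byte offset 6. INVALID

Answer: yes yes no no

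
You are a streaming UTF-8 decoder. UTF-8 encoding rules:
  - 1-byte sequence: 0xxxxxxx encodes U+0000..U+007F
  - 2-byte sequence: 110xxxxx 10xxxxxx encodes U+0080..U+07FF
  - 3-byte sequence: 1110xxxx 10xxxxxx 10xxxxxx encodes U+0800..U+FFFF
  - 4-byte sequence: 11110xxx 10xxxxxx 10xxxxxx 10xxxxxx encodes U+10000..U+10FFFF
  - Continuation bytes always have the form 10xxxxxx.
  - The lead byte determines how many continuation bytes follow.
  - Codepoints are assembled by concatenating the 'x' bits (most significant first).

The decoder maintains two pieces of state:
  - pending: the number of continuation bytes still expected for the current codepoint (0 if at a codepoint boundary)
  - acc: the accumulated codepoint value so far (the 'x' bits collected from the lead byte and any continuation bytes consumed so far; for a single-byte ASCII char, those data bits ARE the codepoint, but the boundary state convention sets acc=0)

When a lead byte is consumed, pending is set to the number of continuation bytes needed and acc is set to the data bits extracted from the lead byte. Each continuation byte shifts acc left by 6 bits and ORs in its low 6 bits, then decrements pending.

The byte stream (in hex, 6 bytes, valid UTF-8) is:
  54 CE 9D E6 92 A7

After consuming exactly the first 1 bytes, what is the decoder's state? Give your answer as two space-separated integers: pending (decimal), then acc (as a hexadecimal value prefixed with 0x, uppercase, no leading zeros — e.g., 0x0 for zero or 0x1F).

Byte[0]=54: 1-byte. pending=0, acc=0x0

Answer: 0 0x0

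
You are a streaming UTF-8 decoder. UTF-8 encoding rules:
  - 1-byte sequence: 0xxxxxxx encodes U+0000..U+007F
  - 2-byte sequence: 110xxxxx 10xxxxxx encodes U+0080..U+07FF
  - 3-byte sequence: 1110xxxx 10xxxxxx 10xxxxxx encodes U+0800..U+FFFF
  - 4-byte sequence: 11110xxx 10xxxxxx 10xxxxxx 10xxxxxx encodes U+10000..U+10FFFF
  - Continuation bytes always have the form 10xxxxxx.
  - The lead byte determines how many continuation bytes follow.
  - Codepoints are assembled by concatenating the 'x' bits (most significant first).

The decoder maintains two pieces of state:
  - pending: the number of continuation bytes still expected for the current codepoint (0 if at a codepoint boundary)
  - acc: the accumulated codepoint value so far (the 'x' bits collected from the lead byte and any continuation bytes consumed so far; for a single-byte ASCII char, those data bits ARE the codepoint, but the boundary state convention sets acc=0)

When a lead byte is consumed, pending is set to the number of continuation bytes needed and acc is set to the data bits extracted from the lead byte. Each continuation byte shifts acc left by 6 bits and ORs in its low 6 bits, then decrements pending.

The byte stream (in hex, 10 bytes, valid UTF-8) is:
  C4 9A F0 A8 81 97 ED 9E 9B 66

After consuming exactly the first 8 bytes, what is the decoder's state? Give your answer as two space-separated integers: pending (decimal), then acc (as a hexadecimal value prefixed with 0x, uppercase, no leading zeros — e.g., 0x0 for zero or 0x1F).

Byte[0]=C4: 2-byte lead. pending=1, acc=0x4
Byte[1]=9A: continuation. acc=(acc<<6)|0x1A=0x11A, pending=0
Byte[2]=F0: 4-byte lead. pending=3, acc=0x0
Byte[3]=A8: continuation. acc=(acc<<6)|0x28=0x28, pending=2
Byte[4]=81: continuation. acc=(acc<<6)|0x01=0xA01, pending=1
Byte[5]=97: continuation. acc=(acc<<6)|0x17=0x28057, pending=0
Byte[6]=ED: 3-byte lead. pending=2, acc=0xD
Byte[7]=9E: continuation. acc=(acc<<6)|0x1E=0x35E, pending=1

Answer: 1 0x35E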